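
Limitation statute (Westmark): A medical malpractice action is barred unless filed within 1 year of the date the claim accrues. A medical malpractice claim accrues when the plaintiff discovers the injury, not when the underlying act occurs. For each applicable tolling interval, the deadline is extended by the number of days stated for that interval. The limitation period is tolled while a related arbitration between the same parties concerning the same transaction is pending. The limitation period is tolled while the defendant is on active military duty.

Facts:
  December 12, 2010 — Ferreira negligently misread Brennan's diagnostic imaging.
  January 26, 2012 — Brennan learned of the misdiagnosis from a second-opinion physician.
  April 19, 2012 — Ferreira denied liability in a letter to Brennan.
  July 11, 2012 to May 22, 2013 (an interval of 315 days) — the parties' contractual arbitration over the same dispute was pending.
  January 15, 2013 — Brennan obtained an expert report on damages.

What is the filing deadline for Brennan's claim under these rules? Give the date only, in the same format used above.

December 7, 2013

The claim did not accrue until Brennan discovered the injury on January 26, 2012; the December 12, 2010 act date does not start the clock under the stated rule.
Adding the 1 year base period to January 26, 2012 gives a deadline of January 26, 2013, before any tolling.
The pending related arbitration from July 11, 2012 to May 22, 2013 tolled the period for 315 days, extending the deadline to December 7, 2013.
None of the other events listed affects the running of the period under the stated rules.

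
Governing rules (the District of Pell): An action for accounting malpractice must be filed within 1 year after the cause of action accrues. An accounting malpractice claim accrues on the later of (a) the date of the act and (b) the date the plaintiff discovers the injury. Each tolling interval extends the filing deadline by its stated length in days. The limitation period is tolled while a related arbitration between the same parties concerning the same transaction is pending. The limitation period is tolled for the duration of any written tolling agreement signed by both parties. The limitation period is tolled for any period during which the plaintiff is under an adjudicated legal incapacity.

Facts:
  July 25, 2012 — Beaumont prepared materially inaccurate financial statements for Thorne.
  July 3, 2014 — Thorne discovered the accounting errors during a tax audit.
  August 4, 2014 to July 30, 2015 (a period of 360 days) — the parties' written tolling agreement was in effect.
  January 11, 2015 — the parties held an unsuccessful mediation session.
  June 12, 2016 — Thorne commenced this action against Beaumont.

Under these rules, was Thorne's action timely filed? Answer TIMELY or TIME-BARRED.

TIMELY

Because discovery on July 3, 2014 post-dates the July 25, 2012 act, accrual under the later-of rule falls on July 3, 2014.
The untolled deadline — 1 year after July 3, 2014 — is July 3, 2015.
The period was tolled for 360 days by the written tolling agreement (August 4, 2014 to July 30, 2015), pushing the deadline to June 27, 2016.
The other events in the timeline have no effect on the limitation period under the stated rules.
The June 12, 2016 filing precedes the June 27, 2016 deadline; the claim is timely.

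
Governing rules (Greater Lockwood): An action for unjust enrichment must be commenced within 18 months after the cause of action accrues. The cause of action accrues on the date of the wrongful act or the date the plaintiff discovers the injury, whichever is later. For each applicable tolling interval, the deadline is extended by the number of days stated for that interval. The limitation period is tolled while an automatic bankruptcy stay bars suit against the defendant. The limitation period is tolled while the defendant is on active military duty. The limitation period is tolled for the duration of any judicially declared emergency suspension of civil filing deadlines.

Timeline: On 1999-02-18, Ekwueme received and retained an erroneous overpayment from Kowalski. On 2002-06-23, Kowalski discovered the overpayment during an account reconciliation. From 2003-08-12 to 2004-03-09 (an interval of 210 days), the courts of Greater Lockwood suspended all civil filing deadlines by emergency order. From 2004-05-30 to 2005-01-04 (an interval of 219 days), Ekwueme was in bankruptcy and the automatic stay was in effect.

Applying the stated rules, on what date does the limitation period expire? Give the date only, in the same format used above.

The claim accrued on 2002-06-23 — the later of the 1999-02-18 act and the 2002-06-23 discovery.
The untolled deadline — 18 months after 2002-06-23 — is 2003-12-23.
The period was tolled for 210 days by the emergency suspension of filing deadlines (2003-08-12 to 2004-03-09), pushing the deadline to 2004-07-20.
The period was tolled for 219 days by the automatic bankruptcy stay (2004-05-30 to 2005-01-04), pushing the deadline to 2005-02-24.

2005-02-24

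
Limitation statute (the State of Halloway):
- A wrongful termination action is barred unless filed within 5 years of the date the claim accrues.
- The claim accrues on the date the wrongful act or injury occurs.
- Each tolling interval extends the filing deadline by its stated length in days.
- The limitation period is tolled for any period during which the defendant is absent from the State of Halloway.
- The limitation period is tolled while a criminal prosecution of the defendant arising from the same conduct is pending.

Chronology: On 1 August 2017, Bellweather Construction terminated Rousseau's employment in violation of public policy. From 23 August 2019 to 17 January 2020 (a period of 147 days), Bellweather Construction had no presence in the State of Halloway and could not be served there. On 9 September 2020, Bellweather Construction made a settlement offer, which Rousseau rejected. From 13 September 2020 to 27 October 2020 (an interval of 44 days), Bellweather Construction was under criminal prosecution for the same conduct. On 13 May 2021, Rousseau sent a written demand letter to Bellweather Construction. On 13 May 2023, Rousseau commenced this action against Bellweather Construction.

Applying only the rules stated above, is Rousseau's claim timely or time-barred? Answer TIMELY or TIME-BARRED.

The limitation period began to run on 1 August 2017.
The untolled deadline — 5 years after 1 August 2017 — is 1 August 2022.
Because the defendant's absence from the jurisdiction ran from 23 August 2019 to 17 January 2020, the deadline is extended by 147 days to 26 December 2022.
Because the pending criminal prosecution ran from 13 September 2020 to 27 October 2020, the deadline is extended by 44 days to 8 February 2023.
Nothing else in the chronology tolls or restarts the period.
Rousseau filed on 13 May 2023, after the 8 February 2023 deadline, so the action is time-barred.

TIME-BARRED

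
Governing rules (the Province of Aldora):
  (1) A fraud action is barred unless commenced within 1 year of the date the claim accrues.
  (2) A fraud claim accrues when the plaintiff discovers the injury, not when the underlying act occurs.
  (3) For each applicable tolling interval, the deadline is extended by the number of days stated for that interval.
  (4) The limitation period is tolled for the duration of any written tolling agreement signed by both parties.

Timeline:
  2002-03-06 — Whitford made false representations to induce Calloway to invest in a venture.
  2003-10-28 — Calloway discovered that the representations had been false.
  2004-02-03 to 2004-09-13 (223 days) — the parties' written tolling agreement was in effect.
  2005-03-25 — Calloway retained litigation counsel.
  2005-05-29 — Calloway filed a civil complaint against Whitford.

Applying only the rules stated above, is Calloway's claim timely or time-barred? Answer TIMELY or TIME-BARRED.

Under the discovery rule, the claim accrued on 2003-10-28, when Calloway discovered the injury — not on the 2002-03-06 date of the underlying act.
The untolled deadline — 1 year after 2003-10-28 — is 2004-10-28.
Because the written tolling agreement ran from 2004-02-03 to 2004-09-13, the deadline is extended by 223 days to 2005-06-08.
Nothing else in the chronology tolls or restarts the period.
Filing on 2005-05-29 beat the 2005-06-08 deadline — the action is timely.

TIMELY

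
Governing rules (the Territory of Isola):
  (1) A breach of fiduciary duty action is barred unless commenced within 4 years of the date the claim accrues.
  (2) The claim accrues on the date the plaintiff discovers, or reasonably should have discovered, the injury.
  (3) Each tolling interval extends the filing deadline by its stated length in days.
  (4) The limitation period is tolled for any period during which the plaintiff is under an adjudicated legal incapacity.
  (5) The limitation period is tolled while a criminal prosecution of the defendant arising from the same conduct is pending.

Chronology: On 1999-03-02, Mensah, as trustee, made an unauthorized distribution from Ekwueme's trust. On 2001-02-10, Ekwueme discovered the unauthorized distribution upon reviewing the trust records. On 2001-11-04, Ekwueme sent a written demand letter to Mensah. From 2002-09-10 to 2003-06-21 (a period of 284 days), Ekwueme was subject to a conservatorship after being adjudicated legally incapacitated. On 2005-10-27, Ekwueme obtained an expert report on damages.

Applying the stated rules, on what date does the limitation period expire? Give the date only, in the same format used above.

Accrual is tied to discovery, so the period began on 2001-02-10 rather than on 1999-03-02 when the act occurred.
The untolled deadline — 4 years after 2001-02-10 — is 2005-02-10.
Because the plaintiff's legal incapacity ran from 2002-09-10 to 2003-06-21, the deadline is extended by 284 days to 2005-11-21.
The other events in the timeline have no effect on the limitation period under the stated rules.

2005-11-21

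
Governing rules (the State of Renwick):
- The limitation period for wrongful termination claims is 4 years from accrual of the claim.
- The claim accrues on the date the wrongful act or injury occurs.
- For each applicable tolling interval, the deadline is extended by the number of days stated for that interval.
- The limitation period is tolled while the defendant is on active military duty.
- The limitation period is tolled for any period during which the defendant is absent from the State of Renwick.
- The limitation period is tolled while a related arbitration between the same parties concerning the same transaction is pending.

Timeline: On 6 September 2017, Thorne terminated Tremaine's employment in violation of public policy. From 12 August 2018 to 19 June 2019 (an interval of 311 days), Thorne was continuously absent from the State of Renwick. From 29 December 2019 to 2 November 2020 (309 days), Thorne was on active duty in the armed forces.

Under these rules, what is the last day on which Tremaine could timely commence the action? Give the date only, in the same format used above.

19 May 2023

The claim accrued on 6 September 2017, when the wrongful act occurred.
The untolled deadline — 4 years after 6 September 2017 — is 6 September 2021.
The defendant's absence from the jurisdiction from 12 August 2018 to 19 June 2019 tolled the period for 311 days, extending the deadline to 14 July 2022.
The period was tolled for 309 days by the defendant's active military service (29 December 2019 to 2 November 2020), pushing the deadline to 19 May 2023.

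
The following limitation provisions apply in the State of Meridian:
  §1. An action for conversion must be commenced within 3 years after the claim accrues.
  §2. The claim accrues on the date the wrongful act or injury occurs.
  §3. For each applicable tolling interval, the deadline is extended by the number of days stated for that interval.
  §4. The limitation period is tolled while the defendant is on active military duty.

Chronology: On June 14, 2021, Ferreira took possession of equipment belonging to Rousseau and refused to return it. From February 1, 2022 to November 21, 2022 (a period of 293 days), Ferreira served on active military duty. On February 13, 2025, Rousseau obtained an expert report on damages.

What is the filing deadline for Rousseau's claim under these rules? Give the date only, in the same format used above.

April 3, 2025

The limitation period began to run on June 14, 2021.
The untolled deadline — 3 years after June 14, 2021 — is June 14, 2024.
The defendant's active military service from February 1, 2022 to November 21, 2022 tolled the period for 293 days, extending the deadline to April 3, 2025.
The other events in the timeline have no effect on the limitation period under the stated rules.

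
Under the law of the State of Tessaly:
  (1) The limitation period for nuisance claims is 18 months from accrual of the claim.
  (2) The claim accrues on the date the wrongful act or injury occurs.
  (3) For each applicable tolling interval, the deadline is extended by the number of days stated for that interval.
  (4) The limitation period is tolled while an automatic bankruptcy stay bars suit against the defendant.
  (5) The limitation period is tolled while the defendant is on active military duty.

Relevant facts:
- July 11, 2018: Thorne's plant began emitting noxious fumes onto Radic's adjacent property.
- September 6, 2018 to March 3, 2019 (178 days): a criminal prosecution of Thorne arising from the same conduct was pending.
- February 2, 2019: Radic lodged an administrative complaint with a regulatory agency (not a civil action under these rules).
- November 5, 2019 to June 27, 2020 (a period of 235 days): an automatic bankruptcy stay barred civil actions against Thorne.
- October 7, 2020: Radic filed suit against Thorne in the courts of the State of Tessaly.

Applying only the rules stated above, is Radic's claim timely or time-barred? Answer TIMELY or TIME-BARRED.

TIME-BARRED

The limitation period began to run on July 11, 2018.
18 months from July 11, 2018 is January 11, 2020.
The automatic bankruptcy stay from November 5, 2019 to June 27, 2020 tolled the period for 235 days, extending the deadline to September 2, 2020.
Although a criminal prosecution ran from September 6, 2018 to March 3, 2019, the stated rules do not make that a tolling event, so it is disregarded.
The other events in the timeline have no effect on the limitation period under the stated rules.
Radic filed on October 7, 2020, after the September 2, 2020 deadline, so the action is time-barred.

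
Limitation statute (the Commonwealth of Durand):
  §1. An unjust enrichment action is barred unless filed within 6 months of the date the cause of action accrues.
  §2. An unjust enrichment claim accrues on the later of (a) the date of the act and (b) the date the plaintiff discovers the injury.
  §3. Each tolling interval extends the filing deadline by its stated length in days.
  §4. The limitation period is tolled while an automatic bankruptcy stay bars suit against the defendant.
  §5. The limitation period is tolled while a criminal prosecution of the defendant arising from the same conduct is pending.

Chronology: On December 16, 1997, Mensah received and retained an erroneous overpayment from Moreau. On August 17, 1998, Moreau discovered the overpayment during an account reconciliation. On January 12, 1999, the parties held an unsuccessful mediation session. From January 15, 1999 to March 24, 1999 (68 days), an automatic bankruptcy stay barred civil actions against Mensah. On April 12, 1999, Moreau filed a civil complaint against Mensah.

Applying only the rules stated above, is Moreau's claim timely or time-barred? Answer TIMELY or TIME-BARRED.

Taking the later of the act (December 16, 1997) and discovery (August 17, 1998), the claim accrued on August 17, 1998.
The untolled deadline — 6 months after August 17, 1998 — is February 17, 1999.
The automatic bankruptcy stay from January 15, 1999 to March 24, 1999 tolled the period for 68 days, extending the deadline to April 26, 1999.
The other events in the timeline have no effect on the limitation period under the stated rules.
The April 12, 1999 filing precedes the April 26, 1999 deadline; the claim is timely.

TIMELY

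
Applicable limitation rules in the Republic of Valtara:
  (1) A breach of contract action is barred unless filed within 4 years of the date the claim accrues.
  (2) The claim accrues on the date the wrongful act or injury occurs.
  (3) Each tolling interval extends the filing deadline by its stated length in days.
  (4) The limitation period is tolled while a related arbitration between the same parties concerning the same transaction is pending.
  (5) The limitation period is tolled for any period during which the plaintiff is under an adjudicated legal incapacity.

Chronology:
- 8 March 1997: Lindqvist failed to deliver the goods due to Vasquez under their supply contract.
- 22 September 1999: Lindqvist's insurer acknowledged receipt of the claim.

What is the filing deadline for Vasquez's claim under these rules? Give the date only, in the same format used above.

The limitation period began to run on 8 March 1997.
The untolled deadline — 4 years after 8 March 1997 — is 8 March 2001.
Nothing else in the chronology tolls or restarts the period.

8 March 2001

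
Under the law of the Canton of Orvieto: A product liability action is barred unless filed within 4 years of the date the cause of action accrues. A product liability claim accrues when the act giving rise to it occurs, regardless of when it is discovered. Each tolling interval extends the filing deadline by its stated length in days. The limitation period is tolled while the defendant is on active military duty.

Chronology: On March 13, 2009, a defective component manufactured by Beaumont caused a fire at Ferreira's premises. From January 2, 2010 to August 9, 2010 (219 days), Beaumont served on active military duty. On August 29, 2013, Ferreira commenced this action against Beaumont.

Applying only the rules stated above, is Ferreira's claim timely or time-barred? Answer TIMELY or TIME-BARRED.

TIMELY

The cause of action accrued on March 13, 2009, the date of the act.
The untolled deadline — 4 years after March 13, 2009 — is March 13, 2013.
Because the defendant's active military service ran from January 2, 2010 to August 9, 2010, the deadline is extended by 219 days to October 18, 2013.
Filing on August 29, 2013 beat the October 18, 2013 deadline — the action is timely.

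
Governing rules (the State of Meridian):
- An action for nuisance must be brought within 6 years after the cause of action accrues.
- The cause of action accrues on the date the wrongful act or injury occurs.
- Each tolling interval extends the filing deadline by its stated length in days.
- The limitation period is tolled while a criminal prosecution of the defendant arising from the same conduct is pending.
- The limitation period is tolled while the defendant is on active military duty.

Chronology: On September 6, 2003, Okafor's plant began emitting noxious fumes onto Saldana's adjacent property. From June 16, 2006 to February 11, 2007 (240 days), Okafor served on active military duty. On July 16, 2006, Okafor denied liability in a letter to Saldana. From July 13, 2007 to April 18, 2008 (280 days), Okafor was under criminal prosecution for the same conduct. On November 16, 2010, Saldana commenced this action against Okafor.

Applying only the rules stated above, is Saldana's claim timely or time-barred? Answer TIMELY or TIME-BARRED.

TIMELY

The claim accrued on September 6, 2003, when the wrongful act occurred.
The untolled deadline — 6 years after September 6, 2003 — is September 6, 2009.
The defendant's active military service from June 16, 2006 to February 11, 2007 tolled the period for 240 days, extending the deadline to May 4, 2010.
The period was tolled for 280 days by the pending criminal prosecution (July 13, 2007 to April 18, 2008), pushing the deadline to February 8, 2011.
The other events in the timeline have no effect on the limitation period under the stated rules.
Saldana filed on November 16, 2010, before the February 8, 2011 deadline, so the action is timely.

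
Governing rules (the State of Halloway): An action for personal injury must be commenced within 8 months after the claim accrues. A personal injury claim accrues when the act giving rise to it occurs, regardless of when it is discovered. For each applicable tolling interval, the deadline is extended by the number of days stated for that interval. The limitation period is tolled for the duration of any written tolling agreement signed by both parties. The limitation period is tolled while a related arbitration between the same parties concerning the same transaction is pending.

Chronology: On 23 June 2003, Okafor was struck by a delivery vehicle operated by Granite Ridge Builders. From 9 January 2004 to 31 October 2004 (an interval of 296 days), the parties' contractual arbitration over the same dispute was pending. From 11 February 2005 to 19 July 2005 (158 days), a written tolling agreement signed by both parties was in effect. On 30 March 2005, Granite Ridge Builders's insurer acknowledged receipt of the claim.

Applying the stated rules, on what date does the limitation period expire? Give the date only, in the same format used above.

15 December 2004

The limitation period began to run on 23 June 2003.
8 months from 23 June 2003 is 23 February 2004.
The period was tolled for 296 days by the pending related arbitration (9 January 2004 to 31 October 2004), pushing the deadline to 15 December 2004.
The written tolling agreement from 11 February 2005 to 19 July 2005 began after the period had already run on 15 December 2004, so it has no tolling effect.
The other events in the timeline have no effect on the limitation period under the stated rules.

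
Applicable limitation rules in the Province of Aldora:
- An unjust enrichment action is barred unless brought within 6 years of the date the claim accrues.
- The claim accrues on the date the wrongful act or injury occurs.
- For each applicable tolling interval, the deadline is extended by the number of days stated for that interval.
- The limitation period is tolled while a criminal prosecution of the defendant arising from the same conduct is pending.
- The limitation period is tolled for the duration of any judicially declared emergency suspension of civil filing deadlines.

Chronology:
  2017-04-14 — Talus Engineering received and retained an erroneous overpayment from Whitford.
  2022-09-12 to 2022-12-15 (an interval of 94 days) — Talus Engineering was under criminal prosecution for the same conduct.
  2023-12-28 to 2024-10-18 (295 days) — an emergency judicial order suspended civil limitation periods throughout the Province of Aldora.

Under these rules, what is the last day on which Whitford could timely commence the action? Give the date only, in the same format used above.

The claim accrued on 2017-04-14, when the wrongful act occurred.
6 years from 2017-04-14 is 2023-04-14.
Because the pending criminal prosecution ran from 2022-09-12 to 2022-12-15, the deadline is extended by 94 days to 2023-07-17.
By the time the emergency suspension of filing deadlines began on 2023-12-28, the limitation period had already expired on 2023-07-17; that interval cannot revive it.

2023-07-17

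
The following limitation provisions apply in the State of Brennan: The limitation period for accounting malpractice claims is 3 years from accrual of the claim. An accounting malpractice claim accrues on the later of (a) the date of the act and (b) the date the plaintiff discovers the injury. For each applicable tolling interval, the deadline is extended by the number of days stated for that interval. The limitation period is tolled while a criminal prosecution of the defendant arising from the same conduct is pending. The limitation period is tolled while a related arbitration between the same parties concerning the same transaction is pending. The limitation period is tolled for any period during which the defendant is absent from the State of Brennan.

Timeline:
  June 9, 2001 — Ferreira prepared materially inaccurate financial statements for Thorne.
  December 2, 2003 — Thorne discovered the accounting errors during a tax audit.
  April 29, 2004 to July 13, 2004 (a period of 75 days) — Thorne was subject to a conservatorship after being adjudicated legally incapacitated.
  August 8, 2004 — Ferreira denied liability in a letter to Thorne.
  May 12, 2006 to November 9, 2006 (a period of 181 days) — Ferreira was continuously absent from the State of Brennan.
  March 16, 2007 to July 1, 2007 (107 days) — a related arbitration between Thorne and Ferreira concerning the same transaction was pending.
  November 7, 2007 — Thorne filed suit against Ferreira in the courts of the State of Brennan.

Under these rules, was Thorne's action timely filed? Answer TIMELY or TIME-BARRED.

Taking the later of the act (June 9, 2001) and discovery (December 2, 2003), the claim accrued on December 2, 2003.
The untolled deadline — 3 years after December 2, 2003 — is December 2, 2006.
Because the defendant's absence from the jurisdiction ran from May 12, 2006 to November 9, 2006, the deadline is extended by 181 days to June 1, 2007.
Because the pending related arbitration ran from March 16, 2007 to July 1, 2007, the deadline is extended by 107 days to September 16, 2007.
The plaintiff's legal incapacity from April 29, 2004 to July 13, 2004 does not toll the period, because no stated rule makes the plaintiff's incapacity a tolling event.
None of the other events listed affects the running of the period under the stated rules.
Filing on November 7, 2007 missed the September 16, 2007 deadline — the action is time-barred.

TIME-BARRED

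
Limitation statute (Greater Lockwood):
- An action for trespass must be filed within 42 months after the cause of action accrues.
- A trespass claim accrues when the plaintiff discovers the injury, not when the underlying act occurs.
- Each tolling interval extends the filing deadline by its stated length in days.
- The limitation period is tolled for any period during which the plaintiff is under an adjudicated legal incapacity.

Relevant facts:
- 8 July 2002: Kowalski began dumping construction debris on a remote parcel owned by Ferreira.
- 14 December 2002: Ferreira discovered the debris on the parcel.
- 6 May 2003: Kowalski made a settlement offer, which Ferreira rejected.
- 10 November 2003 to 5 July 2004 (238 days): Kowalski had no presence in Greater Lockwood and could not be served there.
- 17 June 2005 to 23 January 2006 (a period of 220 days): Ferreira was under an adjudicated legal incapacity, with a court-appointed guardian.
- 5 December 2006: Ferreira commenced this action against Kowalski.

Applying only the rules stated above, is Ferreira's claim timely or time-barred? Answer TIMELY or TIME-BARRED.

TIMELY

Accrual is tied to discovery, so the period began on 14 December 2002 rather than on 8 July 2002 when the act occurred.
The untolled deadline — 42 months after 14 December 2002 — is 14 June 2006.
The period was tolled for 220 days by the plaintiff's legal incapacity (17 June 2005 to 23 January 2006), pushing the deadline to 20 January 2007.
Although the defendant's absence ran from 10 November 2003 to 5 July 2004, the stated rules do not make that a tolling event, so it is disregarded.
None of the other events listed affects the running of the period under the stated rules.
The 5 December 2006 filing precedes the 20 January 2007 deadline; the claim is timely.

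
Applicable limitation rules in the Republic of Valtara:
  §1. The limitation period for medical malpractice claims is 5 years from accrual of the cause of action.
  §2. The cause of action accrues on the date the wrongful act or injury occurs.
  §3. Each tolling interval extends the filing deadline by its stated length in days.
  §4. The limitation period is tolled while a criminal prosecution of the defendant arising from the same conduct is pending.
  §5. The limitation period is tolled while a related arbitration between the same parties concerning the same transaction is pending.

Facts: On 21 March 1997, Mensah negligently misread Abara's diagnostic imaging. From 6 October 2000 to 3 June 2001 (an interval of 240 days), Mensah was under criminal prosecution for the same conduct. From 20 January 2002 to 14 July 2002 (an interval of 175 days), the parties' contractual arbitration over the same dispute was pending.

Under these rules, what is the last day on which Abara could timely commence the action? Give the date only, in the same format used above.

10 May 2003

The limitation period began to run on 21 March 1997.
The untolled deadline — 5 years after 21 March 1997 — is 21 March 2002.
The pending criminal prosecution from 6 October 2000 to 3 June 2001 tolled the period for 240 days, extending the deadline to 16 November 2002.
Because the pending related arbitration ran from 20 January 2002 to 14 July 2002, the deadline is extended by 175 days to 10 May 2003.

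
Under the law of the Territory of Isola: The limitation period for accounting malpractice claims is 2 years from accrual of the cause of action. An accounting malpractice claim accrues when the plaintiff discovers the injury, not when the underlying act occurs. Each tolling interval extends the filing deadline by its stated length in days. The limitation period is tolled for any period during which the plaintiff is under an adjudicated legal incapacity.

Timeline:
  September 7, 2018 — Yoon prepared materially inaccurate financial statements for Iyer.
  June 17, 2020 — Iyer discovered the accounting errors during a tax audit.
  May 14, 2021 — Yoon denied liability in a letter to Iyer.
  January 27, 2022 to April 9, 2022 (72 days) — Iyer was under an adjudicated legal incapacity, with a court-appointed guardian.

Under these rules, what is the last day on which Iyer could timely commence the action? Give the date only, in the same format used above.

Under the discovery rule, the claim accrued on June 17, 2020, when Iyer discovered the injury — not on the September 7, 2018 date of the underlying act.
2 years from June 17, 2020 is June 17, 2022.
The period was tolled for 72 days by the plaintiff's legal incapacity (January 27, 2022 to April 9, 2022), pushing the deadline to August 28, 2022.
Nothing else in the chronology tolls or restarts the period.

August 28, 2022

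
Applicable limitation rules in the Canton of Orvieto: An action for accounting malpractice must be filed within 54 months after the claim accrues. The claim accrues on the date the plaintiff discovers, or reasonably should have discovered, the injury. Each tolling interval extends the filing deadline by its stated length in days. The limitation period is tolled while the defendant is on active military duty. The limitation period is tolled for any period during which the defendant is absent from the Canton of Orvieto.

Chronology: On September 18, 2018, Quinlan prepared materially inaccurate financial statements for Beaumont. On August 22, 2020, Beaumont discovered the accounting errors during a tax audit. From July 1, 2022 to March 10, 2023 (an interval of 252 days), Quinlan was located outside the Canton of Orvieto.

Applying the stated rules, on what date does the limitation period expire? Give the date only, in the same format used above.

November 1, 2025

Accrual is tied to discovery, so the period began on August 22, 2020 rather than on September 18, 2018 when the act occurred.
Adding the 54 months base period to August 22, 2020 gives a deadline of February 22, 2025, before any tolling.
Because the defendant's absence from the jurisdiction ran from July 1, 2022 to March 10, 2023, the deadline is extended by 252 days to November 1, 2025.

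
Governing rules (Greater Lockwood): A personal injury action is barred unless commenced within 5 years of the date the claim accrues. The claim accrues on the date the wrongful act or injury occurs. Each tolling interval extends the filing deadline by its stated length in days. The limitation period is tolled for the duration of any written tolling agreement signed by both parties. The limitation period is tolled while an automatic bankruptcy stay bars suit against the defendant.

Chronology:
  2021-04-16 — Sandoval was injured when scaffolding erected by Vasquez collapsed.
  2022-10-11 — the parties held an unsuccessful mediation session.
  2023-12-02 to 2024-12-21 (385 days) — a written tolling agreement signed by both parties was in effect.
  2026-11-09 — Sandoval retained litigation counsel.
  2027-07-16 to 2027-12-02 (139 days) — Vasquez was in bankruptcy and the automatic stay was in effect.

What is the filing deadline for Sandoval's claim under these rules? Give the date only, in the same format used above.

2027-05-06

The claim accrued on 2021-04-16, the date of the act.
The untolled deadline — 5 years after 2021-04-16 — is 2026-04-16.
The written tolling agreement from 2023-12-02 to 2024-12-21 tolled the period for 385 days, extending the deadline to 2027-05-06.
The automatic bankruptcy stay from 2027-07-16 to 2027-12-02 began after the period had already run on 2027-05-06, so it has no tolling effect.
Nothing else in the chronology tolls or restarts the period.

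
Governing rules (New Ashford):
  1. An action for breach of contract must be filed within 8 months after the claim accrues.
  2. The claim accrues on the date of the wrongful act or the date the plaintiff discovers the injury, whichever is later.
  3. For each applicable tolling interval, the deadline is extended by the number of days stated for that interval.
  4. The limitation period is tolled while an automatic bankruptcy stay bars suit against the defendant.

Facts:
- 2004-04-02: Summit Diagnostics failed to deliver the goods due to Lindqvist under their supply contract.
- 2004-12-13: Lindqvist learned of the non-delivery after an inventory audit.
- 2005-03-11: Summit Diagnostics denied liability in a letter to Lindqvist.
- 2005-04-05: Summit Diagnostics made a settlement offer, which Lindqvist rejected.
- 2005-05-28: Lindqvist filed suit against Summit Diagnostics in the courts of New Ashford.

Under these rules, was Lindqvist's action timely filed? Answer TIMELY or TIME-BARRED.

Taking the later of the act (2004-04-02) and discovery (2004-12-13), the claim accrued on 2004-12-13.
8 months from 2004-12-13 is 2005-08-13.
The other events in the timeline have no effect on the limitation period under the stated rules.
The 2005-05-28 filing precedes the 2005-08-13 deadline; the claim is timely.

TIMELY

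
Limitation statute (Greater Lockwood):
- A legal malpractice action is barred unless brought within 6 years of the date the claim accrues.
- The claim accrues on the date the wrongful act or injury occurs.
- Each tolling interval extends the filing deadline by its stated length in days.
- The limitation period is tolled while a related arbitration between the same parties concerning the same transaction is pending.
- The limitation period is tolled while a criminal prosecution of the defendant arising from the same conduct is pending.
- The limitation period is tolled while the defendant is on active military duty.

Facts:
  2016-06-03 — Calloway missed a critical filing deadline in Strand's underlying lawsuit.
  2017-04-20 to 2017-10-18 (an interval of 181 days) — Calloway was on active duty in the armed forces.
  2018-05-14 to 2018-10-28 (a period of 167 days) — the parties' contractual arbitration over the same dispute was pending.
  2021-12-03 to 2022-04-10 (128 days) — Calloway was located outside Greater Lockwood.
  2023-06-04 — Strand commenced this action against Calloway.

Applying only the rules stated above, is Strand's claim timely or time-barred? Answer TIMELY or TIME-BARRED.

The limitation period began to run on 2016-06-03.
The untolled deadline — 6 years after 2016-06-03 — is 2022-06-03.
The period was tolled for 181 days by the defendant's active military service (2017-04-20 to 2017-10-18), pushing the deadline to 2022-12-01.
The period was tolled for 167 days by the pending related arbitration (2018-05-14 to 2018-10-28), pushing the deadline to 2023-05-17.
No stated provision tolls the period for the defendant's absence, so the interval from 2021-12-03 to 2022-04-10 has no effect on the deadline.
The 2023-06-04 filing falls after the 2023-05-17 deadline; the claim is time-barred.

TIME-BARRED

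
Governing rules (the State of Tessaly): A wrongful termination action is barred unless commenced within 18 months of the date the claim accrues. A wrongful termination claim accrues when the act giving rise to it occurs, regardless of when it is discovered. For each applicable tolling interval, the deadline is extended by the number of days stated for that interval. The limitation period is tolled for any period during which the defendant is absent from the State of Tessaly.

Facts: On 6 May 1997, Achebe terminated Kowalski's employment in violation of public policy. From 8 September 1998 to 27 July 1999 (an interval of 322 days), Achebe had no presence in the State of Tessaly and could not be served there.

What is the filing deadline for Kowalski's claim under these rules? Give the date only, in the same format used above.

The claim accrued on 6 May 1997, the date of the act.
18 months from 6 May 1997 is 6 November 1998.
The period was tolled for 322 days by the defendant's absence from the jurisdiction (8 September 1998 to 27 July 1999), pushing the deadline to 24 September 1999.

24 September 1999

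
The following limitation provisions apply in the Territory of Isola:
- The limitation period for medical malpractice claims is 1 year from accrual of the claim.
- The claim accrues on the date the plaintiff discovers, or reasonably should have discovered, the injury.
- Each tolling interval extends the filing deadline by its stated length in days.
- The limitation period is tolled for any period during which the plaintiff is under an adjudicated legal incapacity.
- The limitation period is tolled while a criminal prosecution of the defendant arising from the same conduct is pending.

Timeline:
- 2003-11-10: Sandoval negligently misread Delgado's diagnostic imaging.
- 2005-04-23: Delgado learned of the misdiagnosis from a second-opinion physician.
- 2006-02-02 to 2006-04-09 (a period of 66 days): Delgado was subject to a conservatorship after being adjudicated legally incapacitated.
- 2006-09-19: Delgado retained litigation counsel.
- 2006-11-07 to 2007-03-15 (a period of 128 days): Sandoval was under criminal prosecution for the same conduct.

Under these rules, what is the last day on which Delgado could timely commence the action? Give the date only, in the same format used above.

Accrual is tied to discovery, so the period began on 2005-04-23 rather than on 2003-11-10 when the act occurred.
Adding the 1 year base period to 2005-04-23 gives a deadline of 2006-04-23, before any tolling.
Because the plaintiff's legal incapacity ran from 2006-02-02 to 2006-04-09, the deadline is extended by 66 days to 2006-06-28.
By the time the pending criminal prosecution began on 2006-11-07, the limitation period had already expired on 2006-06-28; that interval cannot revive it.
None of the other events listed affects the running of the period under the stated rules.

2006-06-28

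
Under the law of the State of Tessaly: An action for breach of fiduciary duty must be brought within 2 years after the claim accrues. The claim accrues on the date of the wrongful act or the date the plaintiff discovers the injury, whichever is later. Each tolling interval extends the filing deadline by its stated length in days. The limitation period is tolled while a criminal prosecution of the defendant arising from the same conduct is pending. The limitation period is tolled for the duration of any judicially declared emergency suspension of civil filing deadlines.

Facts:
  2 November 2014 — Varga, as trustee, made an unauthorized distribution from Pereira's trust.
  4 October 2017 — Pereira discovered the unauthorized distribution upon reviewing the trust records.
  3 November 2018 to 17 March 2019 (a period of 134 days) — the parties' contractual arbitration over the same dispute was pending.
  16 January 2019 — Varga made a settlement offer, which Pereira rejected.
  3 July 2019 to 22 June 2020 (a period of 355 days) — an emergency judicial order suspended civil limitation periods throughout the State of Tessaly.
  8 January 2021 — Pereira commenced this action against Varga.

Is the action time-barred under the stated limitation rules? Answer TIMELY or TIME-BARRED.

Taking the later of the act (2 November 2014) and discovery (4 October 2017), the claim accrued on 4 October 2017.
The untolled deadline — 2 years after 4 October 2017 — is 4 October 2019.
Because the emergency suspension of filing deadlines ran from 3 July 2019 to 22 June 2020, the deadline is extended by 355 days to 23 September 2020.
Although a pending arbitration ran from 3 November 2018 to 17 March 2019, the stated rules do not make that a tolling event, so it is disregarded.
None of the other events listed affects the running of the period under the stated rules.
The 8 January 2021 filing falls after the 23 September 2020 deadline; the claim is time-barred.

TIME-BARRED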